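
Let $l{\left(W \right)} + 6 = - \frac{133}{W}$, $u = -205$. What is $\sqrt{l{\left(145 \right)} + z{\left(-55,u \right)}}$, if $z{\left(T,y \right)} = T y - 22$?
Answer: $\frac{\sqrt{236448890}}{145} \approx 106.05$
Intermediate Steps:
$z{\left(T,y \right)} = -22 + T y$
$l{\left(W \right)} = -6 - \frac{133}{W}$
$\sqrt{l{\left(145 \right)} + z{\left(-55,u \right)}} = \sqrt{\left(-6 - \frac{133}{145}\right) - -11253} = \sqrt{\left(-6 - \frac{133}{145}\right) + \left(-22 + 11275\right)} = \sqrt{\left(-6 - \frac{133}{145}\right) + 11253} = \sqrt{- \frac{1003}{145} + 11253} = \sqrt{\frac{1630682}{145}} = \frac{\sqrt{236448890}}{145}$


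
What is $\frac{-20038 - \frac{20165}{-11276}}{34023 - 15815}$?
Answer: $- \frac{225928323}{205313408} \approx -1.1004$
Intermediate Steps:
$\frac{-20038 - \frac{20165}{-11276}}{34023 - 15815} = \frac{-20038 - - \frac{20165}{11276}}{34023 - 15815} = \frac{-20038 + \frac{20165}{11276}}{18208} = \left(- \frac{225928323}{11276}\right) \frac{1}{18208} = - \frac{225928323}{205313408}$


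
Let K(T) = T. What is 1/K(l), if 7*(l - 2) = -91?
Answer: -1/11 ≈ -0.090909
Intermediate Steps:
l = -11 (l = 2 + (1/7)*(-91) = 2 - 13 = -11)
1/K(l) = 1/(-11) = -1/11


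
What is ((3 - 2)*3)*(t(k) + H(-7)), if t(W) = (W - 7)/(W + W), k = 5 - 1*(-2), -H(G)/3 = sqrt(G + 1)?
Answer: -9*I*sqrt(6) ≈ -22.045*I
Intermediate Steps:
H(G) = -3*sqrt(1 + G) (H(G) = -3*sqrt(G + 1) = -3*sqrt(1 + G))
k = 7 (k = 5 + 2 = 7)
t(W) = (-7 + W)/(2*W) (t(W) = (-7 + W)/((2*W)) = (-7 + W)*(1/(2*W)) = (-7 + W)/(2*W))
((3 - 2)*3)*(t(k) + H(-7)) = ((3 - 2)*3)*((1/2)*(-7 + 7)/7 - 3*sqrt(1 - 7)) = (1*3)*((1/2)*(1/7)*0 - 3*I*sqrt(6)) = 3*(0 - 3*I*sqrt(6)) = 3*(-3*I*sqrt(6)) = -9*I*sqrt(6)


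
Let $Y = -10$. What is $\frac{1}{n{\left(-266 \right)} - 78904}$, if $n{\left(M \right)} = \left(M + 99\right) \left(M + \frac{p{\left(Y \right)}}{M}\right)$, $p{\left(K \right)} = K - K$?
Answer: $- \frac{1}{34482} \approx -2.9001 \cdot 10^{-5}$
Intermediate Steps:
$p{\left(K \right)} = 0$
$n{\left(M \right)} = M \left(99 + M\right)$ ($n{\left(M \right)} = \left(M + 99\right) \left(M + \frac{0}{M}\right) = \left(99 + M\right) \left(M + 0\right) = \left(99 + M\right) M = M \left(99 + M\right)$)
$\frac{1}{n{\left(-266 \right)} - 78904} = \frac{1}{- 266 \left(99 - 266\right) - 78904} = \frac{1}{\left(-266\right) \left(-167\right) - 78904} = \frac{1}{44422 - 78904} = \frac{1}{-34482} = - \frac{1}{34482}$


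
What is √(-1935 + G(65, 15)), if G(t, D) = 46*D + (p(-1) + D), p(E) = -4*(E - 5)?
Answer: 3*I*√134 ≈ 34.728*I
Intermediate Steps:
p(E) = 20 - 4*E (p(E) = -4*(-5 + E) = 20 - 4*E)
G(t, D) = 24 + 47*D (G(t, D) = 46*D + ((20 - 4*(-1)) + D) = 46*D + ((20 + 4) + D) = 46*D + (24 + D) = 24 + 47*D)
√(-1935 + G(65, 15)) = √(-1935 + (24 + 47*15)) = √(-1935 + (24 + 705)) = √(-1935 + 729) = √(-1206) = 3*I*√134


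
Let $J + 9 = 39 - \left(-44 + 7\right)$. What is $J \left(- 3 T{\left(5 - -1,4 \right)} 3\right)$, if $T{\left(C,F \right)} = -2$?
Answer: $1206$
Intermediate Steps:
$J = 67$ ($J = -9 + \left(39 - \left(-44 + 7\right)\right) = -9 + \left(39 - -37\right) = -9 + \left(39 + 37\right) = -9 + 76 = 67$)
$J \left(- 3 T{\left(5 - -1,4 \right)} 3\right) = 67 \left(- 3 \left(\left(-2\right) 3\right)\right) = 67 \left(\left(-3\right) \left(-6\right)\right) = 67 \cdot 18 = 1206$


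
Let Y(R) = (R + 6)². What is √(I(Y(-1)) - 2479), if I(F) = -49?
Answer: 4*I*√158 ≈ 50.279*I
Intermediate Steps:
Y(R) = (6 + R)²
√(I(Y(-1)) - 2479) = √(-49 - 2479) = √(-2528) = 4*I*√158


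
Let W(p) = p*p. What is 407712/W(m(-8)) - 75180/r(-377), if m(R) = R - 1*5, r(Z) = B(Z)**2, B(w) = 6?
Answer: 164351/507 ≈ 324.16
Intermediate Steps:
r(Z) = 36 (r(Z) = 6**2 = 36)
m(R) = -5 + R (m(R) = R - 5 = -5 + R)
W(p) = p**2
407712/W(m(-8)) - 75180/r(-377) = 407712/((-5 - 8)**2) - 75180/36 = 407712/((-13)**2) - 75180*1/36 = 407712/169 - 6265/3 = 164351/507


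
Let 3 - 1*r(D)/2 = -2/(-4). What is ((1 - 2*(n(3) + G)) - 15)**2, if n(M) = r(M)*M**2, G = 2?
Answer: 11664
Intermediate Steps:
r(D) = 5 (r(D) = 6 - (-4)/(-4) = 6 - (-4)*(-1)/4 = 6 - 2*1/2 = 6 - 1 = 5)
n(M) = 5*M**2
((1 - 2*(n(3) + G)) - 15)**2 = ((1 - 2*(5*3**2 + 2)) - 15)**2 = ((1 - 2*(5*9 + 2)) - 15)**2 = ((1 - 2*(45 + 2)) - 15)**2 = ((1 - 2*47) - 15)**2 = ((1 - 1*94) - 15)**2 = ((1 - 94) - 15)**2 = (-93 - 15)**2 = (-108)**2 = 11664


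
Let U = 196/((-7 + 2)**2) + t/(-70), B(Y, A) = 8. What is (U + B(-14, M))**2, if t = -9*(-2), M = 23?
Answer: 7436529/30625 ≈ 242.83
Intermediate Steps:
t = 18
U = 1327/175 (U = 196/((-7 + 2)**2) + 18/(-70) = 196/((-5)**2) + 18*(-1/70) = 196/25 - 9/35 = 1327/175 ≈ 7.5829)
(U + B(-14, M))**2 = (1327/175 + 8)**2 = (2727/175)**2 = 7436529/30625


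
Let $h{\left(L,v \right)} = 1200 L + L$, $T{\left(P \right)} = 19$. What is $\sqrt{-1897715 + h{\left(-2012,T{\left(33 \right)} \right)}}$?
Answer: $i \sqrt{4314127} \approx 2077.0 i$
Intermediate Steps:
$h{\left(L,v \right)} = 1201 L$
$\sqrt{-1897715 + h{\left(-2012,T{\left(33 \right)} \right)}} = \sqrt{-1897715 + 1201 \left(-2012\right)} = \sqrt{-1897715 - 2416412} = \sqrt{-4314127} = i \sqrt{4314127}$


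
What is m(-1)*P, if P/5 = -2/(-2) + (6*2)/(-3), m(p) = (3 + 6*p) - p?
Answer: 30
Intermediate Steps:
m(p) = 3 + 5*p
P = -15 (P = 5*(-2/(-2) + (6*2)/(-3)) = 5*(-2*(-½) + 12*(-⅓)) = 5*(1 - 4) = 5*(-3) = -15)
m(-1)*P = (3 + 5*(-1))*(-15) = (3 - 5)*(-15) = -2*(-15) = 30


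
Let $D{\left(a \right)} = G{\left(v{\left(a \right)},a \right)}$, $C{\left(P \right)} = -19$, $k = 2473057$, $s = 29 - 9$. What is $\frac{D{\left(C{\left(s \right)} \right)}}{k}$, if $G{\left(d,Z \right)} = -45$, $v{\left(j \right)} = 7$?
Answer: $- \frac{45}{2473057} \approx -1.8196 \cdot 10^{-5}$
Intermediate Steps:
$s = 20$
$D{\left(a \right)} = -45$
$\frac{D{\left(C{\left(s \right)} \right)}}{k} = - \frac{45}{2473057}$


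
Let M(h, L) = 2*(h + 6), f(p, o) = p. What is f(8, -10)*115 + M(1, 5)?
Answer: 934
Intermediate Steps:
M(h, L) = 12 + 2*h (M(h, L) = 2*(6 + h) = 12 + 2*h)
f(8, -10)*115 + M(1, 5) = 8*115 + (12 + 2*1) = 920 + (12 + 2) = 920 + 14 = 934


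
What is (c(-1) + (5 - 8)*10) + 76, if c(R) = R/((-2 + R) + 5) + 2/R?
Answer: 87/2 ≈ 43.500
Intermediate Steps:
c(R) = 2/R + R/(3 + R) (c(R) = R/(3 + R) + 2/R = 2/R + R/(3 + R))
(c(-1) + (5 - 8)*10) + 76 = ((6 + (-1)**2 + 2*(-1))/((-1)*(3 - 1)) + (5 - 8)*10) + 76 = (-1*(6 + 1 - 2)/2 - 3*10) + 76 = (-1*1/2*5 - 30) + 76 = (-5/2 - 30) + 76 = -65/2 + 76 = 87/2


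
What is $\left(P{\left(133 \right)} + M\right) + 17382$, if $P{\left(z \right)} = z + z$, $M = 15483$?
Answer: $33131$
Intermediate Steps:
$P{\left(z \right)} = 2 z$
$\left(P{\left(133 \right)} + M\right) + 17382 = \left(2 \cdot 133 + 15483\right) + 17382 = \left(266 + 15483\right) + 17382 = 15749 + 17382 = 33131$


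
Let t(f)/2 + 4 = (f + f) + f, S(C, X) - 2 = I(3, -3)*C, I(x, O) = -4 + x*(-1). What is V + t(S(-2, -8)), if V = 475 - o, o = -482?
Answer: 1045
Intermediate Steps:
I(x, O) = -4 - x
S(C, X) = 2 - 7*C (S(C, X) = 2 + (-4 - 1*3)*C = 2 + (-4 - 3)*C = 2 - 7*C)
t(f) = -8 + 6*f (t(f) = -8 + 2*((f + f) + f) = -8 + 2*(2*f + f) = -8 + 2*(3*f) = -8 + 6*f)
V = 957 (V = 475 - 1*(-482) = 475 + 482 = 957)
V + t(S(-2, -8)) = 957 + (-8 + 6*(2 - 7*(-2))) = 957 + (-8 + 6*(2 + 14)) = 957 + (-8 + 6*16) = 957 + (-8 + 96) = 957 + 88 = 1045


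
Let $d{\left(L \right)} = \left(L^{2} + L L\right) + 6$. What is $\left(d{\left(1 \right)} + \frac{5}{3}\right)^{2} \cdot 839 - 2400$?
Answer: $\frac{683999}{9} \approx 76000.0$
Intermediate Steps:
$d{\left(L \right)} = 6 + 2 L^{2}$ ($d{\left(L \right)} = \left(L^{2} + L^{2}\right) + 6 = 2 L^{2} + 6 = 6 + 2 L^{2}$)
$\left(d{\left(1 \right)} + \frac{5}{3}\right)^{2} \cdot 839 - 2400 = \left(\left(6 + 2 \cdot 1^{2}\right) + \frac{5}{3}\right)^{2} \cdot 839 - 2400 = \left(\left(6 + 2 \cdot 1\right) + 5 \cdot \frac{1}{3}\right)^{2} \cdot 839 - 2400 = \left(\left(6 + 2\right) + \frac{5}{3}\right)^{2} \cdot 839 - 2400 = \left(8 + \frac{5}{3}\right)^{2} \cdot 839 - 2400 = \left(\frac{29}{3}\right)^{2} \cdot 839 - 2400 = \frac{841}{9} \cdot 839 - 2400 = \frac{705599}{9} - 2400 = \frac{683999}{9}$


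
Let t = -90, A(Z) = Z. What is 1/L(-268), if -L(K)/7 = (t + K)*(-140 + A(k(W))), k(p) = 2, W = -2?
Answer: -1/345828 ≈ -2.8916e-6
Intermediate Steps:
L(K) = -86940 + 966*K (L(K) = -7*(-90 + K)*(-140 + 2) = -7*(-90 + K)*(-138) = -7*(12420 - 138*K) = -86940 + 966*K)
1/L(-268) = 1/(-86940 + 966*(-268)) = 1/(-86940 - 258888) = 1/(-345828) = -1/345828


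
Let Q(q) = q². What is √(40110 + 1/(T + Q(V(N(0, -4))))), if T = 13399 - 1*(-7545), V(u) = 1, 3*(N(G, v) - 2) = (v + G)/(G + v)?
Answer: √17595977253695/20945 ≈ 200.27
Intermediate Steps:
N(G, v) = 7/3 (N(G, v) = 2 + ((v + G)/(G + v))/3 = 2 + ((G + v)/(G + v))/3 = 2 + (⅓)*1 = 2 + ⅓ = 7/3)
T = 20944 (T = 13399 + 7545 = 20944)
√(40110 + 1/(T + Q(V(N(0, -4))))) = √(40110 + 1/(20944 + 1²)) = √(40110 + 1/(20944 + 1)) = √(40110 + 1/20945) = √(840103951/20945) = √17595977253695/20945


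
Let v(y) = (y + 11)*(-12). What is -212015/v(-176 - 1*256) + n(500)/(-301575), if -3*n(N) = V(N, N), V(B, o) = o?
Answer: -2557503265/60942276 ≈ -41.966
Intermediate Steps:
n(N) = -N/3
v(y) = -132 - 12*y (v(y) = (11 + y)*(-12) = -132 - 12*y)
-212015/v(-176 - 1*256) + n(500)/(-301575) = -212015/(-132 - 12*(-176 - 1*256)) - ⅓*500/(-301575) = -212015/(-132 - 12*(-176 - 256)) - 500/3*(-1/301575) = -212015/(-132 - 12*(-432)) + 20/36189 = -212015/(-132 + 5184) + 20/36189 = -212015/5052 + 20/36189 = -2557503265/60942276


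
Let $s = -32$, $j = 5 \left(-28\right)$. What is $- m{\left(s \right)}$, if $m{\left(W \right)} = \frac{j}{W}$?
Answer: $- \frac{35}{8} \approx -4.375$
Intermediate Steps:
$j = -140$
$m{\left(W \right)} = - \frac{140}{W}$
$- m{\left(s \right)} = - \frac{-140}{-32} = - \frac{\left(-140\right) \left(-1\right)}{32} = \left(-1\right) \frac{35}{8} = - \frac{35}{8}$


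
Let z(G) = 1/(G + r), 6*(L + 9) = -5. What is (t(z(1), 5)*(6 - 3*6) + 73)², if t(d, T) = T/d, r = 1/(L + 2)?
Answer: 942841/2209 ≈ 426.82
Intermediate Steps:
L = -59/6 (L = -9 + (⅙)*(-5) = -9 - ⅚ = -59/6 ≈ -9.8333)
r = -6/47 (r = 1/(-59/6 + 2) = 1/(-47/6) = -6/47 ≈ -0.12766)
z(G) = 1/(-6/47 + G) (z(G) = 1/(G - 6/47) = 1/(-6/47 + G))
(t(z(1), 5)*(6 - 3*6) + 73)² = ((5/((47/(-6 + 47*1))))*(6 - 3*6) + 73)² = ((5/((47/(-6 + 47))))*(6 - 18) + 73)² = ((5/((47/41)))*(-12) + 73)² = ((5/((47*(1/41))))*(-12) + 73)² = ((5/(47/41))*(-12) + 73)² = ((5*(41/47))*(-12) + 73)² = ((205/47)*(-12) + 73)² = (-2460/47 + 73)² = (971/47)² = 942841/2209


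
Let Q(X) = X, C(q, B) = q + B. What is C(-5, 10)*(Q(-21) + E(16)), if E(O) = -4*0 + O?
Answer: -25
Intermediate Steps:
C(q, B) = B + q
E(O) = O (E(O) = 0 + O = O)
C(-5, 10)*(Q(-21) + E(16)) = (10 - 5)*(-21 + 16) = 5*(-5) = -25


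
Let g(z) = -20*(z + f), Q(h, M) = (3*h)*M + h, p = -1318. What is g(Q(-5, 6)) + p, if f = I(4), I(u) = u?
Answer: 502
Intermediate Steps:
Q(h, M) = h + 3*M*h (Q(h, M) = 3*M*h + h = h + 3*M*h)
f = 4
g(z) = -80 - 20*z (g(z) = -20*(z + 4) = -20*(4 + z) = -80 - 20*z)
g(Q(-5, 6)) + p = (-80 - (-100)*(1 + 3*6)) - 1318 = (-80 - (-100)*(1 + 18)) - 1318 = (-80 - (-100)*19) - 1318 = (-80 - 20*(-95)) - 1318 = (-80 + 1900) - 1318 = 1820 - 1318 = 502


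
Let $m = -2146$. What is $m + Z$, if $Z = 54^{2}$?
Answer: $770$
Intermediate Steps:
$Z = 2916$
$m + Z = -2146 + 2916 = 770$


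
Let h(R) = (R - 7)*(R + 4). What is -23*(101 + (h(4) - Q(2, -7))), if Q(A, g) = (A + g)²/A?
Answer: -2967/2 ≈ -1483.5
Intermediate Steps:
h(R) = (-7 + R)*(4 + R)
Q(A, g) = (A + g)²/A
-23*(101 + (h(4) - Q(2, -7))) = -23*(101 + ((-28 + 4² - 3*4) - (2 - 7)²/2)) = -23*(101 + ((-28 + 16 - 12) - (-5)²/2)) = -23*(101 + (-24 - 25/2)) = -23*(101 - 73/2) = -23*129/2 = -2967/2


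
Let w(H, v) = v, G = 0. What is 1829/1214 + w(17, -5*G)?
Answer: 1829/1214 ≈ 1.5066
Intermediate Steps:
1829/1214 + w(17, -5*G) = 1829/1214 - 5*0 = 1829*(1/1214) + 0 = 1829/1214 + 0 = 1829/1214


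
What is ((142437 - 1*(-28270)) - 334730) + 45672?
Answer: -118351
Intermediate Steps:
((142437 - 1*(-28270)) - 334730) + 45672 = ((142437 + 28270) - 334730) + 45672 = (170707 - 334730) + 45672 = -164023 + 45672 = -118351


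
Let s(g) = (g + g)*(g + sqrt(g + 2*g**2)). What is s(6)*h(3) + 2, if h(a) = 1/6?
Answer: 14 + 2*sqrt(78) ≈ 31.664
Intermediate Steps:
h(a) = 1/6
s(g) = 2*g*(g + sqrt(g + 2*g**2)) (s(g) = (2*g)*(g + sqrt(g + 2*g**2)) = 2*g*(g + sqrt(g + 2*g**2)))
s(6)*h(3) + 2 = (2*6*(6 + sqrt(6*(1 + 2*6))))*(1/6) + 2 = (2*6*(6 + sqrt(6*(1 + 12))))*(1/6) + 2 = (2*6*(6 + sqrt(6*13)))*(1/6) + 2 = (2*6*(6 + sqrt(78)))*(1/6) + 2 = (72 + 12*sqrt(78))*(1/6) + 2 = (12 + 2*sqrt(78)) + 2 = 14 + 2*sqrt(78)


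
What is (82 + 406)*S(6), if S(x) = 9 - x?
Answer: 1464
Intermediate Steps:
(82 + 406)*S(6) = (82 + 406)*(9 - 1*6) = 488*(9 - 6) = 488*3 = 1464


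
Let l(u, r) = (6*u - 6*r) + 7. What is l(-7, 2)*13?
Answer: -611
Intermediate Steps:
l(u, r) = 7 - 6*r + 6*u (l(u, r) = (-6*r + 6*u) + 7 = 7 - 6*r + 6*u)
l(-7, 2)*13 = (7 - 6*2 + 6*(-7))*13 = (7 - 12 - 42)*13 = -47*13 = -611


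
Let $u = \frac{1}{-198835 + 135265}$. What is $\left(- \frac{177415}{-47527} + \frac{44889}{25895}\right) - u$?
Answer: $\frac{17106992868185}{3129453621762} \approx 5.4664$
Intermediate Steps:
$u = - \frac{1}{63570}$ ($u = \frac{1}{-63570} = - \frac{1}{63570} \approx -1.5731 \cdot 10^{-5}$)
$\left(- \frac{177415}{-47527} + \frac{44889}{25895}\right) - u = \left(- \frac{177415}{-47527} + \frac{44889}{25895}\right) - - \frac{1}{63570} = \left(\left(-177415\right) \left(- \frac{1}{47527}\right) + 44889 \cdot \frac{1}{25895}\right) + \frac{1}{63570} = \left(\frac{177415}{47527} + \frac{44889}{25895}\right) + \frac{1}{63570} = \frac{6727600928}{1230711665} + \frac{1}{63570} = \frac{17106992868185}{3129453621762}$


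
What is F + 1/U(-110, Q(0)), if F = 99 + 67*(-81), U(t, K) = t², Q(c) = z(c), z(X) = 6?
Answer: -64468799/12100 ≈ -5328.0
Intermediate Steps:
Q(c) = 6
F = -5328 (F = 99 - 5427 = -5328)
F + 1/U(-110, Q(0)) = -5328 + 1/((-110)²) = -5328 + 1/12100 = -64468799/12100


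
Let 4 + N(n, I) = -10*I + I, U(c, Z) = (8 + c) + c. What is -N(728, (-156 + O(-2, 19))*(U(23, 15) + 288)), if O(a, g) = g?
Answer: -421682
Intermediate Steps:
U(c, Z) = 8 + 2*c
N(n, I) = -4 - 9*I (N(n, I) = -4 + (-10*I + I) = -4 - 9*I)
-N(728, (-156 + O(-2, 19))*(U(23, 15) + 288)) = -(-4 - 9*(-156 + 19)*((8 + 2*23) + 288)) = -(-4 - (-1233)*((8 + 46) + 288)) = -(-4 - (-1233)*(54 + 288)) = -(-4 - (-1233)*342) = -(-4 - 9*(-46854)) = -(-4 + 421686) = -1*421682 = -421682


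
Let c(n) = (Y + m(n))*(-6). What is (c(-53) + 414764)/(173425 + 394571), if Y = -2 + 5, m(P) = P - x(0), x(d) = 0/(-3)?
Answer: 7982/10923 ≈ 0.73075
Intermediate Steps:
x(d) = 0 (x(d) = 0*(-1/3) = 0)
m(P) = P (m(P) = P - 1*0 = P + 0 = P)
Y = 3
c(n) = -18 - 6*n (c(n) = (3 + n)*(-6) = -18 - 6*n)
(c(-53) + 414764)/(173425 + 394571) = ((-18 - 6*(-53)) + 414764)/(173425 + 394571) = ((-18 + 318) + 414764)/567996 = (300 + 414764)*(1/567996) = 415064*(1/567996) = 7982/10923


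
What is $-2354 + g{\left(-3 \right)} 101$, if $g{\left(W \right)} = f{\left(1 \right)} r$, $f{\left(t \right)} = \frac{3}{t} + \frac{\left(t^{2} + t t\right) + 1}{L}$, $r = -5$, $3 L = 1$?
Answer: $-8414$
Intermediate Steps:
$L = \frac{1}{3}$ ($L = \frac{1}{3} \cdot 1 = \frac{1}{3} \approx 0.33333$)
$f{\left(t \right)} = 3 + \frac{3}{t} + 6 t^{2}$ ($f{\left(t \right)} = \frac{3}{t} + \left(\left(t^{2} + t t\right) + 1\right) \frac{1}{\frac{1}{3}} = \frac{3}{t} + \left(\left(t^{2} + t^{2}\right) + 1\right) 3 = \frac{3}{t} + \left(2 t^{2} + 1\right) 3 = \frac{3}{t} + \left(1 + 2 t^{2}\right) 3 = \frac{3}{t} + \left(3 + 6 t^{2}\right) = 3 + \frac{3}{t} + 6 t^{2}$)
$g{\left(W \right)} = -60$ ($g{\left(W \right)} = \left(3 + \frac{3}{1} + 6 \cdot 1^{2}\right) \left(-5\right) = \left(3 + 3 \cdot 1 + 6 \cdot 1\right) \left(-5\right) = \left(3 + 3 + 6\right) \left(-5\right) = 12 \left(-5\right) = -60$)
$-2354 + g{\left(-3 \right)} 101 = -2354 - 6060 = -8414$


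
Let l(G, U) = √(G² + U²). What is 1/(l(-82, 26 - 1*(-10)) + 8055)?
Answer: 1611/12975001 - 2*√2005/64875005 ≈ 0.00012278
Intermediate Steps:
1/(l(-82, 26 - 1*(-10)) + 8055) = 1/(√((-82)² + (26 - 1*(-10))²) + 8055) = 1/(√(6724 + (26 + 10)²) + 8055) = 1/(√(6724 + 36²) + 8055) = 1/(√(6724 + 1296) + 8055) = 1/(√8020 + 8055) = 1/(2*√2005 + 8055) = 1/(8055 + 2*√2005)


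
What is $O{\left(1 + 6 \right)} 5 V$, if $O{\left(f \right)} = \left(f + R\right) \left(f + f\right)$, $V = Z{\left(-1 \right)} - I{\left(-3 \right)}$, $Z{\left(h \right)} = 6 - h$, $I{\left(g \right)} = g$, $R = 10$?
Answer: $11900$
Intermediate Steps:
$V = 10$ ($V = \left(6 - -1\right) - -3 = \left(6 + 1\right) + 3 = 7 + 3 = 10$)
$O{\left(f \right)} = 2 f \left(10 + f\right)$ ($O{\left(f \right)} = \left(f + 10\right) \left(f + f\right) = \left(10 + f\right) 2 f = 2 f \left(10 + f\right)$)
$O{\left(1 + 6 \right)} 5 V = 2 \left(1 + 6\right) \left(10 + \left(1 + 6\right)\right) 5 \cdot 10 = 2 \cdot 7 \left(10 + 7\right) 50 = 2 \cdot 7 \cdot 17 \cdot 50 = 238 \cdot 50 = 11900$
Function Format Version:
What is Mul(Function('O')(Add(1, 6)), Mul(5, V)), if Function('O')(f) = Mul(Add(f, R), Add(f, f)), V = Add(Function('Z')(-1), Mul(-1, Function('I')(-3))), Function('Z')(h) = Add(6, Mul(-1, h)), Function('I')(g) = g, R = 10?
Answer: 11900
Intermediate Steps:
V = 10 (V = Add(Add(6, Mul(-1, -1)), Mul(-1, -3)) = Add(Add(6, 1), 3) = Add(7, 3) = 10)
Function('O')(f) = Mul(2, f, Add(10, f)) (Function('O')(f) = Mul(Add(f, 10), Add(f, f)) = Mul(Add(10, f), Mul(2, f)) = Mul(2, f, Add(10, f)))
Mul(Function('O')(Add(1, 6)), Mul(5, V)) = Mul(Mul(2, Add(1, 6), Add(10, Add(1, 6))), Mul(5, 10)) = Mul(Mul(2, 7, Add(10, 7)), 50) = Mul(Mul(2, 7, 17), 50) = Mul(238, 50) = 11900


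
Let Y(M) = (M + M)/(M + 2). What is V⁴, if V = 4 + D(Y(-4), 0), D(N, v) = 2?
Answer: 1296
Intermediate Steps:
Y(M) = 2*M/(2 + M) (Y(M) = (2*M)/(2 + M) = 2*M/(2 + M))
V = 6 (V = 4 + 2 = 6)
V⁴ = 6⁴ = 1296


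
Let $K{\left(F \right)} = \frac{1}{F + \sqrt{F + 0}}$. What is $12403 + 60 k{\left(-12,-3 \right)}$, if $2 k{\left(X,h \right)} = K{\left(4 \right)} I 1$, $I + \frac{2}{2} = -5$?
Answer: $12373$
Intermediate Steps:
$I = -6$ ($I = -1 - 5 = -6$)
$K{\left(F \right)} = \frac{1}{F + \sqrt{F}}$
$k{\left(X,h \right)} = - \frac{1}{2}$ ($k{\left(X,h \right)} = \frac{\frac{1}{4 + \sqrt{4}} \left(-6\right) 1}{2} = \frac{\frac{1}{4 + 2} \left(-6\right) 1}{2} = \frac{\frac{1}{6} \left(-6\right) 1}{2} = \frac{\left(-1\right) 1}{2} = \frac{1}{2} \left(-1\right) = - \frac{1}{2}$)
$12403 + 60 k{\left(-12,-3 \right)} = 12403 + 60 \left(- \frac{1}{2}\right) = 12403 - 30 = 12373$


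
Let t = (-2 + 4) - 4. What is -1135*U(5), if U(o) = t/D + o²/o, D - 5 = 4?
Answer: -48805/9 ≈ -5422.8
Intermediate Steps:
D = 9 (D = 5 + 4 = 9)
t = -2 (t = 2 - 4 = -2)
U(o) = -2/9 + o (U(o) = -2/9 + o²/o = -2*⅑ + o = -2/9 + o)
-1135*U(5) = -1135*(-2/9 + 5) = -1135*43/9 = -48805/9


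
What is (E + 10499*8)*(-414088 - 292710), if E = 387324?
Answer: -333125206168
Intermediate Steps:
(E + 10499*8)*(-414088 - 292710) = (387324 + 10499*8)*(-414088 - 292710) = (387324 + 83992)*(-706798) = 471316*(-706798) = -333125206168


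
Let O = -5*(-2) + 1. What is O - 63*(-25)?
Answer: 1586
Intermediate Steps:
O = 11 (O = 10 + 1 = 11)
O - 63*(-25) = 11 - 63*(-25) = 11 + 1575 = 1586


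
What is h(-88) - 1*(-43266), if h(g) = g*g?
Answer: 51010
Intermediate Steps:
h(g) = g²
h(-88) - 1*(-43266) = (-88)² - 1*(-43266) = 7744 + 43266 = 51010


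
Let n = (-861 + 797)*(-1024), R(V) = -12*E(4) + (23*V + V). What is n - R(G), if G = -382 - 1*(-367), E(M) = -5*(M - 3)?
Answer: 65836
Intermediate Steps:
E(M) = 15 - 5*M (E(M) = -5*(-3 + M) = 15 - 5*M)
G = -15 (G = -382 + 367 = -15)
R(V) = 60 + 24*V (R(V) = -12*(15 - 5*4) + (23*V + V) = -12*(15 - 20) + 24*V = -12*(-5) + 24*V = 60 + 24*V)
n = 65536 (n = -64*(-1024) = 65536)
n - R(G) = 65536 - (60 + 24*(-15)) = 65536 - (60 - 360) = 65536 - 1*(-300) = 65536 + 300 = 65836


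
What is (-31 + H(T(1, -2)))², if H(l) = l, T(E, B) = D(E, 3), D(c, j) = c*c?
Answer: 900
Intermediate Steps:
D(c, j) = c²
T(E, B) = E²
(-31 + H(T(1, -2)))² = (-31 + 1²)² = (-31 + 1)² = (-30)² = 900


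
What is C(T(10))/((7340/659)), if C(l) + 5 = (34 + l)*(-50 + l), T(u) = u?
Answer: -232627/1468 ≈ -158.47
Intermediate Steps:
C(l) = -5 + (-50 + l)*(34 + l) (C(l) = -5 + (34 + l)*(-50 + l) = -5 + (-50 + l)*(34 + l))
C(T(10))/((7340/659)) = (-1705 + 10**2 - 16*10)/((7340/659)) = (-1705 + 100 - 160)/((7340*(1/659))) = -1765/7340/659 = -1765*659/7340 = -232627/1468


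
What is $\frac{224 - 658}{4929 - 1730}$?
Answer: $- \frac{62}{457} \approx -0.13567$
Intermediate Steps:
$\frac{224 - 658}{4929 - 1730} = - \frac{434}{3199} = \left(-434\right) \frac{1}{3199} = - \frac{62}{457}$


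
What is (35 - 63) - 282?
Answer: -310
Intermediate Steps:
(35 - 63) - 282 = -28 - 282 = -310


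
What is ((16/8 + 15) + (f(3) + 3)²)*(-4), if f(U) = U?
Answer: -212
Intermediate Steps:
((16/8 + 15) + (f(3) + 3)²)*(-4) = ((16/8 + 15) + (3 + 3)²)*(-4) = ((16*(⅛) + 15) + 6²)*(-4) = ((2 + 15) + 36)*(-4) = (17 + 36)*(-4) = 53*(-4) = -212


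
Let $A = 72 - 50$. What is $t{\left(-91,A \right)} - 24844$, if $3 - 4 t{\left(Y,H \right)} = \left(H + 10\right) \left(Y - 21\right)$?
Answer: $- \frac{95789}{4} \approx -23947.0$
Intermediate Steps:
$A = 22$
$t{\left(Y,H \right)} = \frac{3}{4} - \frac{\left(-21 + Y\right) \left(10 + H\right)}{4}$ ($t{\left(Y,H \right)} = \frac{3}{4} - \frac{\left(H + 10\right) \left(Y - 21\right)}{4} = \frac{3}{4} - \frac{\left(10 + H\right) \left(-21 + Y\right)}{4} = \frac{3}{4} - \frac{\left(-21 + Y\right) \left(10 + H\right)}{4}$)
$t{\left(-91,A \right)} - 24844 = \left(\frac{213}{4} - - \frac{455}{2} + \frac{21}{4} \cdot 22 - \frac{11}{2} \left(-91\right)\right) - 24844 = \left(\frac{213}{4} + \frac{455}{2} + \frac{231}{2} + \frac{1001}{2}\right) - 24844 = \frac{3587}{4} - 24844 = - \frac{95789}{4}$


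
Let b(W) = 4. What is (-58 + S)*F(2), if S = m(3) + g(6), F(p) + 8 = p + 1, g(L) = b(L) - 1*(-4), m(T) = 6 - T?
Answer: 235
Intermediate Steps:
g(L) = 8 (g(L) = 4 - 1*(-4) = 4 + 4 = 8)
F(p) = -7 + p (F(p) = -8 + (p + 1) = -8 + (1 + p) = -7 + p)
S = 11 (S = (6 - 1*3) + 8 = (6 - 3) + 8 = 3 + 8 = 11)
(-58 + S)*F(2) = (-58 + 11)*(-7 + 2) = -47*(-5) = 235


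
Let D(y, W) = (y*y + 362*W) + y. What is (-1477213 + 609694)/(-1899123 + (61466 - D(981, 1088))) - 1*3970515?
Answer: -12685218832806/3194855 ≈ -3.9705e+6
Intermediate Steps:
D(y, W) = y + y² + 362*W (D(y, W) = (y² + 362*W) + y = y + y² + 362*W)
(-1477213 + 609694)/(-1899123 + (61466 - D(981, 1088))) - 1*3970515 = (-1477213 + 609694)/(-1899123 + (61466 - (981 + 981² + 362*1088))) - 1*3970515 = -867519/(-1899123 + (61466 - (981 + 962361 + 393856))) - 3970515 = -867519/(-1899123 + (61466 - 1*1357198)) - 3970515 = -867519/(-1899123 + (61466 - 1357198)) - 3970515 = -867519/(-1899123 - 1295732) - 3970515 = -867519/(-3194855) - 3970515 = -867519*(-1/3194855) - 3970515 = 867519/3194855 - 3970515 = -12685218832806/3194855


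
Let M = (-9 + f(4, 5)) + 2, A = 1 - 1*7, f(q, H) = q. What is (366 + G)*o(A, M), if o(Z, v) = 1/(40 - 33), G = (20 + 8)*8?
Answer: 590/7 ≈ 84.286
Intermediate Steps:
G = 224 (G = 28*8 = 224)
A = -6 (A = 1 - 7 = -6)
M = -3 (M = (-9 + 4) + 2 = -5 + 2 = -3)
o(Z, v) = ⅐ (o(Z, v) = 1/7 = ⅐)
(366 + G)*o(A, M) = (366 + 224)*(⅐) = 590*(⅐) = 590/7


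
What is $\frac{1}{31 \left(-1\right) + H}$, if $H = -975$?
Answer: $- \frac{1}{1006} \approx -0.00099404$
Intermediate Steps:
$\frac{1}{31 \left(-1\right) + H} = \frac{1}{31 \left(-1\right) - 975} = \frac{1}{-31 - 975} = \frac{1}{-1006} = - \frac{1}{1006}$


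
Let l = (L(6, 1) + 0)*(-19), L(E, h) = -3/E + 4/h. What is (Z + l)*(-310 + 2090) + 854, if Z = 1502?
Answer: 2556044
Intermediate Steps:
l = -133/2 (l = ((-3/6 + 4/1) + 0)*(-19) = ((-3*⅙ + 4*1) + 0)*(-19) = ((-½ + 4) + 0)*(-19) = (7/2 + 0)*(-19) = (7/2)*(-19) = -133/2 ≈ -66.500)
(Z + l)*(-310 + 2090) + 854 = (1502 - 133/2)*(-310 + 2090) + 854 = (2871/2)*1780 + 854 = 2555190 + 854 = 2556044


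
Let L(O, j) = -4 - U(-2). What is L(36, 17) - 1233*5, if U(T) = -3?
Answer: -6166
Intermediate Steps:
L(O, j) = -1 (L(O, j) = -4 - 1*(-3) = -4 + 3 = -1)
L(36, 17) - 1233*5 = -1 - 1233*5 = -1 - 1*6165 = -1 - 6165 = -6166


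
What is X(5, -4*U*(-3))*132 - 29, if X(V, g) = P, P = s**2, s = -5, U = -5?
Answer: 3271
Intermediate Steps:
P = 25 (P = (-5)**2 = 25)
X(V, g) = 25
X(5, -4*U*(-3))*132 - 29 = 25*132 - 29 = 3300 - 29 = 3271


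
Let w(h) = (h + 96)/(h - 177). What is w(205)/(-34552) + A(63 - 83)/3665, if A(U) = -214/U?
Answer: 6606153/2532661600 ≈ 0.0026084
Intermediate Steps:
w(h) = (96 + h)/(-177 + h)
w(205)/(-34552) + A(63 - 83)/3665 = ((96 + 205)/(-177 + 205))/(-34552) - 214/(63 - 83)/3665 = (301/28)*(-1/34552) - 214/(-20)*(1/3665) = ((1/28)*301)*(-1/34552) - 214*(-1/20)*(1/3665) = (43/4)*(-1/34552) + (107/10)*(1/3665) = -43/138208 + 107/36650 = 6606153/2532661600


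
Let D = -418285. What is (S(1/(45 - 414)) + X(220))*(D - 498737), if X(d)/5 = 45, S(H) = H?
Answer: -25378278176/123 ≈ -2.0633e+8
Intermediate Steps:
X(d) = 225 (X(d) = 5*45 = 225)
(S(1/(45 - 414)) + X(220))*(D - 498737) = (1/(45 - 414) + 225)*(-418285 - 498737) = (1/(-369) + 225)*(-917022) = (-1/369 + 225)*(-917022) = (83024/369)*(-917022) = -25378278176/123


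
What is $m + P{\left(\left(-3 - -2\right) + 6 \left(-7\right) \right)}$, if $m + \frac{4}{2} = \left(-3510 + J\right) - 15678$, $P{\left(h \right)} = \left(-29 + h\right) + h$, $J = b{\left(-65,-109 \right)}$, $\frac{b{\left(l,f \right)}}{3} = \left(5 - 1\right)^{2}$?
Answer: $-19257$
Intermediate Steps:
$b{\left(l,f \right)} = 48$ ($b{\left(l,f \right)} = 3 \left(5 - 1\right)^{2} = 3 \cdot 4^{2} = 3 \cdot 16 = 48$)
$J = 48$
$P{\left(h \right)} = -29 + 2 h$
$m = -19142$ ($m = -2 + \left(\left(-3510 + 48\right) - 15678\right) = -2 - 19140 = -19142$)
$m + P{\left(\left(-3 - -2\right) + 6 \left(-7\right) \right)} = -19142 + \left(-29 + 2 \left(\left(-3 - -2\right) + 6 \left(-7\right)\right)\right) = -19142 + \left(-29 + 2 \left(\left(-3 + 2\right) - 42\right)\right) = -19142 + \left(-29 + 2 \left(-1 - 42\right)\right) = -19142 + \left(-29 + 2 \left(-43\right)\right) = -19142 - 115 = -19257$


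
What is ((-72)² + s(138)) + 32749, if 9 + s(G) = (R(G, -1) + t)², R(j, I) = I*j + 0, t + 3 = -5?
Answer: 59240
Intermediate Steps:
t = -8 (t = -3 - 5 = -8)
R(j, I) = I*j
s(G) = -9 + (-8 - G)² (s(G) = -9 + (-G - 8)² = -9 + (-8 - G)²)
((-72)² + s(138)) + 32749 = ((-72)² + (-9 + (8 + 138)²)) + 32749 = (5184 + (-9 + 146²)) + 32749 = (5184 + (-9 + 21316)) + 32749 = (5184 + 21307) + 32749 = 26491 + 32749 = 59240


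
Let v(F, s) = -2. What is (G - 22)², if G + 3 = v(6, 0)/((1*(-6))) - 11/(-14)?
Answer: 1006009/1764 ≈ 570.30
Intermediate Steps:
G = -79/42 (G = -3 + (-2/(1*(-6)) - 11/(-14)) = -3 + (-2/(-6) - 11*(-1/14)) = -3 + (-2*(-⅙) + 11/14) = -3 + (⅓ + 11/14) = -3 + 47/42 = -79/42 ≈ -1.8810)
(G - 22)² = (-79/42 - 22)² = (-1003/42)² = 1006009/1764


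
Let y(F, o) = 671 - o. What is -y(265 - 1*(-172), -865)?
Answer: -1536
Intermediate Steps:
-y(265 - 1*(-172), -865) = -(671 - 1*(-865)) = -(671 + 865) = -1*1536 = -1536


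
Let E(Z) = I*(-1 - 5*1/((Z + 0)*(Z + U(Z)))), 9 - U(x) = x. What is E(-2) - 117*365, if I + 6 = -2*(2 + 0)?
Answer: -384280/9 ≈ -42698.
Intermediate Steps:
U(x) = 9 - x
I = -10 (I = -6 - 2*(2 + 0) = -6 - 2*2 = -6 - 4 = -10)
E(Z) = 10 + 50/(9*Z) (E(Z) = -10*(-1 - 5*1/((Z + 0)*(Z + (9 - Z)))) = -10*(-1 - 5*1/(9*Z)) = -10*(-1 - 5/(9*Z)) = 10 + 50/(9*Z))
E(-2) - 117*365 = (10 + (50/9)/(-2)) - 117*365 = (10 + (50/9)*(-½)) - 42705 = (10 - 25/9) - 42705 = 65/9 - 42705 = -384280/9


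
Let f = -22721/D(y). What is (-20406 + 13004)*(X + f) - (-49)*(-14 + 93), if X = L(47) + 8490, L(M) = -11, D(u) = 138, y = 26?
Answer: -4246189982/69 ≈ -6.1539e+7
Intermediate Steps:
X = 8479 (X = -11 + 8490 = 8479)
f = -22721/138 ≈ -164.65
(-20406 + 13004)*(X + f) - (-49)*(-14 + 93) = (-20406 + 13004)*(8479 - 22721/138) - (-49)*(-14 + 93) = -7402*1147381/138 - (-49)*79 = -4246457081/69 - 1*(-3871) = -4246457081/69 + 3871 = -4246189982/69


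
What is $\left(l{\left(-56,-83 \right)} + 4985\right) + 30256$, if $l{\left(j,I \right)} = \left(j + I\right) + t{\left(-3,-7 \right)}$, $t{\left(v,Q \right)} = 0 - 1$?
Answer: $35101$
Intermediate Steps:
$t{\left(v,Q \right)} = -1$
$l{\left(j,I \right)} = -1 + I + j$ ($l{\left(j,I \right)} = \left(j + I\right) - 1 = \left(I + j\right) - 1 = -1 + I + j$)
$\left(l{\left(-56,-83 \right)} + 4985\right) + 30256 = \left(\left(-1 - 83 - 56\right) + 4985\right) + 30256 = \left(-140 + 4985\right) + 30256 = 4845 + 30256 = 35101$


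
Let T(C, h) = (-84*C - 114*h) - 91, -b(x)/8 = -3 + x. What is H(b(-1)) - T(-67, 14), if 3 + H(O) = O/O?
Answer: -3943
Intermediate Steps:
b(x) = 24 - 8*x (b(x) = -8*(-3 + x) = 24 - 8*x)
H(O) = -2 (H(O) = -3 + O/O = -3 + 1 = -2)
T(C, h) = -91 - 114*h - 84*C (T(C, h) = (-114*h - 84*C) - 91 = -91 - 114*h - 84*C)
H(b(-1)) - T(-67, 14) = -2 - (-91 - 114*14 - 84*(-67)) = -2 - (-91 - 1596 + 5628) = -2 - 1*3941 = -2 - 3941 = -3943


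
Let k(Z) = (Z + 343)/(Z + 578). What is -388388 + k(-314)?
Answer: -102534403/264 ≈ -3.8839e+5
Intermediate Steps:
k(Z) = (343 + Z)/(578 + Z)
-388388 + k(-314) = -388388 + (343 - 314)/(578 - 314) = -388388 + 29/264 = -102534403/264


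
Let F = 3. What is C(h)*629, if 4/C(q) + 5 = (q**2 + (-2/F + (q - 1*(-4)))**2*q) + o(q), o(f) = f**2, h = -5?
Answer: 5661/70 ≈ 80.871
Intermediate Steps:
C(q) = 4/(-5 + 2*q**2 + q*(10/3 + q)**2) (C(q) = 4/(-5 + ((q**2 + (-2/3 + (q - 1*(-4)))**2*q) + q**2)) = 4/(-5 + ((q**2 + (-2*1/3 + (q + 4))**2*q) + q**2)) = 4/(-5 + ((q**2 + (-2/3 + (4 + q))**2*q) + q**2)) = 4/(-5 + ((q**2 + (10/3 + q)**2*q) + q**2)) = 4/(-5 + ((q**2 + q*(10/3 + q)**2) + q**2)) = 4/(-5 + (2*q**2 + q*(10/3 + q)**2)) = 4/(-5 + 2*q**2 + q*(10/3 + q)**2))
C(h)*629 = (36/(-45 + 18*(-5)**2 - 5*(10 + 3*(-5))**2))*629 = (36/(-45 + 18*25 - 5*(10 - 15)**2))*629 = (36/(-45 + 450 - 5*(-5)**2))*629 = (36/(-45 + 450 - 5*25))*629 = (36/(-45 + 450 - 125))*629 = (36/280)*629 = (36*(1/280))*629 = (9/70)*629 = 5661/70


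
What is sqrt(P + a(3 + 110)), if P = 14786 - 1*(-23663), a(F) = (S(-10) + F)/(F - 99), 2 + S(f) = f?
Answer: sqrt(7537418)/14 ≈ 196.10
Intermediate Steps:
S(f) = -2 + f
a(F) = (-12 + F)/(-99 + F) (a(F) = ((-2 - 10) + F)/(F - 99) = (-12 + F)/(-99 + F))
P = 38449 (P = 14786 + 23663 = 38449)
sqrt(P + a(3 + 110)) = sqrt(38449 + (-12 + (3 + 110))/(-99 + (3 + 110))) = sqrt(38449 + (-12 + 113)/(-99 + 113)) = sqrt(38449 + 101/14) = sqrt(538387/14) = sqrt(7537418)/14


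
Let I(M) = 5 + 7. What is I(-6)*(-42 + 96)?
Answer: 648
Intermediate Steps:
I(M) = 12
I(-6)*(-42 + 96) = 12*(-42 + 96) = 12*54 = 648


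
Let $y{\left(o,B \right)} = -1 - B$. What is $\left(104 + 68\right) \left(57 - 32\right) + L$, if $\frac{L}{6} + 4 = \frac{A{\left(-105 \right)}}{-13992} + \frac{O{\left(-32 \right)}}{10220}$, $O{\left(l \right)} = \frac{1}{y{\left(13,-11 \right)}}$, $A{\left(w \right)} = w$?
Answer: $\frac{31847235481}{7447825} \approx 4276.0$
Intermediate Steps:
$O{\left(l \right)} = \frac{1}{10}$ ($O{\left(l \right)} = \frac{1}{-1 - -11} = \frac{1}{-1 + 11} = \frac{1}{10}$)
$L = - \frac{178412019}{7447825}$ ($L = -24 + 6 \left(- \frac{105}{-13992} + \frac{1}{10 \cdot 10220}\right) = -24 + 6 \left(\left(-105\right) \left(- \frac{1}{13992}\right) + \frac{1}{10} \cdot \frac{1}{10220}\right) = -24 + 6 \left(\frac{35}{4664} + \frac{1}{102200}\right) = -24 + 6 \cdot \frac{111927}{14895650} = -24 + \frac{335781}{7447825} = - \frac{178412019}{7447825} \approx -23.955$)
$\left(104 + 68\right) \left(57 - 32\right) + L = \left(104 + 68\right) \left(57 - 32\right) - \frac{178412019}{7447825} = 172 \cdot 25 - \frac{178412019}{7447825} = 4300 - \frac{178412019}{7447825} = \frac{31847235481}{7447825}$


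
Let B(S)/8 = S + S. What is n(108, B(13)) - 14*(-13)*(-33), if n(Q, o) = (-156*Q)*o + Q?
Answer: -3510282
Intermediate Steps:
B(S) = 16*S (B(S) = 8*(S + S) = 8*(2*S) = 16*S)
n(Q, o) = Q - 156*Q*o (n(Q, o) = -156*Q*o + Q = Q - 156*Q*o)
n(108, B(13)) - 14*(-13)*(-33) = 108*(1 - 2496*13) - 14*(-13)*(-33) = 108*(1 - 156*208) + 182*(-33) = 108*(1 - 32448) - 6006 = 108*(-32447) - 6006 = -3504276 - 6006 = -3510282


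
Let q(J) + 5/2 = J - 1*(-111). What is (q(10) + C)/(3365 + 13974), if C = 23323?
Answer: 46883/34678 ≈ 1.3520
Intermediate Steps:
q(J) = 217/2 + J (q(J) = -5/2 + (J - 1*(-111)) = -5/2 + (J + 111) = -5/2 + (111 + J) = 217/2 + J)
(q(10) + C)/(3365 + 13974) = ((217/2 + 10) + 23323)/(3365 + 13974) = (237/2 + 23323)/17339 = (46883/2)*(1/17339) = 46883/34678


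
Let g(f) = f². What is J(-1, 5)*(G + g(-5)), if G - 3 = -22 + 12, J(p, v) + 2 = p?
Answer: -54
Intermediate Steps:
J(p, v) = -2 + p
G = -7 (G = 3 + (-22 + 12) = 3 - 10 = -7)
J(-1, 5)*(G + g(-5)) = (-2 - 1)*(-7 + (-5)²) = -3*(-7 + 25) = -3*18 = -54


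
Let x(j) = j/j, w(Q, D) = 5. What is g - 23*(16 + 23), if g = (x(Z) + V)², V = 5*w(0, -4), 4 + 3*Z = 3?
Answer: -221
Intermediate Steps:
Z = -⅓ (Z = -4/3 + (⅓)*3 = -4/3 + 1 = -⅓ ≈ -0.33333)
x(j) = 1
V = 25 (V = 5*5 = 25)
g = 676 (g = (1 + 25)² = 26² = 676)
g - 23*(16 + 23) = 676 - 23*(16 + 23) = 676 - 23*39 = 676 - 1*897 = 676 - 897 = -221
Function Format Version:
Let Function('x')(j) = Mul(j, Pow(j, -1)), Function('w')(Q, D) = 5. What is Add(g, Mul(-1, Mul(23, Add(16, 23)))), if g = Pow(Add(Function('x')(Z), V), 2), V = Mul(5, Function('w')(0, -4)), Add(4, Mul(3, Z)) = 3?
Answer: -221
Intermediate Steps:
Z = Rational(-1, 3) (Z = Add(Rational(-4, 3), Mul(Rational(1, 3), 3)) = Add(Rational(-4, 3), 1) = Rational(-1, 3) ≈ -0.33333)
Function('x')(j) = 1
V = 25 (V = Mul(5, 5) = 25)
g = 676 (g = Pow(Add(1, 25), 2) = Pow(26, 2) = 676)
Add(g, Mul(-1, Mul(23, Add(16, 23)))) = Add(676, Mul(-1, Mul(23, Add(16, 23)))) = Add(676, Mul(-1, Mul(23, 39))) = Add(676, Mul(-1, 897)) = Add(676, -897) = -221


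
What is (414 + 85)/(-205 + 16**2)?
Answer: 499/51 ≈ 9.7843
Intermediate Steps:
(414 + 85)/(-205 + 16**2) = 499/(-205 + 256) = 499/51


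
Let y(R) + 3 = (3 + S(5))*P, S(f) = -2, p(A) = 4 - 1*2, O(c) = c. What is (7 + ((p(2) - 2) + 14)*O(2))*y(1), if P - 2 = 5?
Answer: 140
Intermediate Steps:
p(A) = 2 (p(A) = 4 - 2 = 2)
P = 7 (P = 2 + 5 = 7)
y(R) = 4 (y(R) = -3 + (3 - 2)*7 = -3 + 1*7 = -3 + 7 = 4)
(7 + ((p(2) - 2) + 14)*O(2))*y(1) = (7 + ((2 - 2) + 14)*2)*4 = (7 + (0 + 14)*2)*4 = (7 + 14*2)*4 = (7 + 28)*4 = 35*4 = 140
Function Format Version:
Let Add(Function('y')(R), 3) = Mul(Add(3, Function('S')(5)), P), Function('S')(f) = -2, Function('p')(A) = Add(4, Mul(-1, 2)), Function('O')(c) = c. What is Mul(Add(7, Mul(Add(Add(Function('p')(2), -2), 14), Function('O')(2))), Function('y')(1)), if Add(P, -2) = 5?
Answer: 140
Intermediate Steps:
Function('p')(A) = 2 (Function('p')(A) = Add(4, -2) = 2)
P = 7 (P = Add(2, 5) = 7)
Function('y')(R) = 4 (Function('y')(R) = Add(-3, Mul(Add(3, -2), 7)) = Add(-3, Mul(1, 7)) = Add(-3, 7) = 4)
Mul(Add(7, Mul(Add(Add(Function('p')(2), -2), 14), Function('O')(2))), Function('y')(1)) = Mul(Add(7, Mul(Add(Add(2, -2), 14), 2)), 4) = Mul(Add(7, Mul(Add(0, 14), 2)), 4) = Mul(Add(7, Mul(14, 2)), 4) = Mul(Add(7, 28), 4) = Mul(35, 4) = 140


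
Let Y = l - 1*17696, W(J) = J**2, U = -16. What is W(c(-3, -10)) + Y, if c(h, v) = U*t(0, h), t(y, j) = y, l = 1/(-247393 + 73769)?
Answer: -3072450305/173624 ≈ -17696.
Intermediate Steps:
l = -1/173624 (l = 1/(-173624) = -1/173624 ≈ -5.7596e-6)
c(h, v) = 0 (c(h, v) = -16*0 = 0)
Y = -3072450305/173624 (Y = -1/173624 - 1*17696 = -1/173624 - 17696 = -3072450305/173624 ≈ -17696.)
W(c(-3, -10)) + Y = 0**2 - 3072450305/173624 = 0 - 3072450305/173624 = -3072450305/173624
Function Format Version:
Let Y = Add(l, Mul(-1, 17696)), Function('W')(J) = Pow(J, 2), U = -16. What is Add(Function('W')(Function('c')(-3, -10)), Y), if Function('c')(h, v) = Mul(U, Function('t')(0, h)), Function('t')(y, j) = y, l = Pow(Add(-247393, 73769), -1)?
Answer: Rational(-3072450305, 173624) ≈ -17696.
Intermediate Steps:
l = Rational(-1, 173624) (l = Pow(-173624, -1) = Rational(-1, 173624) ≈ -5.7596e-6)
Function('c')(h, v) = 0 (Function('c')(h, v) = Mul(-16, 0) = 0)
Y = Rational(-3072450305, 173624) (Y = Add(Rational(-1, 173624), Mul(-1, 17696)) = Add(Rational(-1, 173624), -17696) = Rational(-3072450305, 173624) ≈ -17696.)
Add(Function('W')(Function('c')(-3, -10)), Y) = Add(Pow(0, 2), Rational(-3072450305, 173624)) = Add(0, Rational(-3072450305, 173624)) = Rational(-3072450305, 173624)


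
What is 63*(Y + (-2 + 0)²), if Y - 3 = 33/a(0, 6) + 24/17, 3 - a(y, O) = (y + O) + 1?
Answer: 693/68 ≈ 10.191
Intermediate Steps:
a(y, O) = 2 - O - y (a(y, O) = 3 - ((y + O) + 1) = 3 - ((O + y) + 1) = 3 - (1 + O + y) = 3 + (-1 - O - y) = 2 - O - y)
Y = -261/68 (Y = 3 + (33/(2 - 1*6 - 1*0) + 24/17) = 3 + (33/(2 - 6 + 0) + 24*(1/17)) = 3 + (33/(-4) + 24/17) = 3 + (33*(-¼) + 24/17) = 3 + (-33/4 + 24/17) = 3 - 465/68 = -261/68 ≈ -3.8382)
63*(Y + (-2 + 0)²) = 63*(-261/68 + (-2 + 0)²) = 63*(-261/68 + (-2)²) = 63*(-261/68 + 4) = 63*(11/68) = 693/68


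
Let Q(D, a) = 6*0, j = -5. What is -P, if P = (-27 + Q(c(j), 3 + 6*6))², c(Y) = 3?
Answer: -729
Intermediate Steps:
Q(D, a) = 0
P = 729 (P = (-27 + 0)² = (-27)² = 729)
-P = -1*729 = -729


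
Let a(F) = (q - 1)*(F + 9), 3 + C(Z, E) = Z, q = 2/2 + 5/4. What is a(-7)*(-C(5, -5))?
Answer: -5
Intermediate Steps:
q = 9/4 (q = 2*(½) + 5*(¼) = 1 + 5/4 = 9/4 ≈ 2.2500)
C(Z, E) = -3 + Z
a(F) = 45/4 + 5*F/4 (a(F) = (9/4 - 1)*(F + 9) = 5*(9 + F)/4 = 45/4 + 5*F/4)
a(-7)*(-C(5, -5)) = (45/4 + (5/4)*(-7))*(-(-3 + 5)) = (45/4 - 35/4)*(-1*2) = (5/2)*(-2) = -5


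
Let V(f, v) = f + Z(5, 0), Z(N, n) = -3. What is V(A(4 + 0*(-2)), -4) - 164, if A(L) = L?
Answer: -163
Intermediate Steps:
V(f, v) = -3 + f (V(f, v) = f - 3 = -3 + f)
V(A(4 + 0*(-2)), -4) - 164 = (-3 + (4 + 0*(-2))) - 164 = (-3 + (4 + 0)) - 164 = (-3 + 4) - 164 = 1 - 164 = -163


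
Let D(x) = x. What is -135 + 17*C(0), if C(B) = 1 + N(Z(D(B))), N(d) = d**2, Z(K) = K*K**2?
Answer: -118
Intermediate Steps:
Z(K) = K**3
C(B) = 1 + B**6 (C(B) = 1 + (B**3)**2 = 1 + B**6)
-135 + 17*C(0) = -135 + 17*(1 + 0**6) = -135 + 17*(1 + 0) = -135 + 17*1 = -135 + 17 = -118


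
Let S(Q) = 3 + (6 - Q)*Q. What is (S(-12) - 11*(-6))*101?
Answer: -14847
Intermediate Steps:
S(Q) = 3 + Q*(6 - Q)
(S(-12) - 11*(-6))*101 = ((3 - 1*(-12)**2 + 6*(-12)) - 11*(-6))*101 = ((3 - 1*144 - 72) + 66)*101 = ((3 - 144 - 72) + 66)*101 = (-213 + 66)*101 = -147*101 = -14847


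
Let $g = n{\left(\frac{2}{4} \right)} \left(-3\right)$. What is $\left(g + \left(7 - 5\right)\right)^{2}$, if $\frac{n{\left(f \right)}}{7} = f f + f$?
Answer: $\frac{3025}{16} \approx 189.06$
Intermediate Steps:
$n{\left(f \right)} = 7 f + 7 f^{2}$ ($n{\left(f \right)} = 7 \left(f f + f\right) = 7 \left(f^{2} + f\right) = 7 \left(f + f^{2}\right) = 7 f + 7 f^{2}$)
$g = - \frac{63}{4}$ ($g = 7 \cdot \frac{2}{4} \left(1 + \frac{2}{4}\right) \left(-3\right) = 7 \cdot 2 \cdot \frac{1}{4} \left(1 + 2 \cdot \frac{1}{4}\right) \left(-3\right) = 7 \cdot \frac{1}{2} \left(1 + \frac{1}{2}\right) \left(-3\right) = 7 \cdot \frac{1}{2} \cdot \frac{3}{2} \left(-3\right) = \frac{21}{4} \left(-3\right) = - \frac{63}{4} \approx -15.75$)
$\left(g + \left(7 - 5\right)\right)^{2} = \left(- \frac{63}{4} + \left(7 - 5\right)\right)^{2} = \left(- \frac{63}{4} + 2\right)^{2} = \left(- \frac{55}{4}\right)^{2} = \frac{3025}{16}$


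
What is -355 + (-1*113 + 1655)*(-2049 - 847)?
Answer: -4465987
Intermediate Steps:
-355 + (-1*113 + 1655)*(-2049 - 847) = -355 + (-113 + 1655)*(-2896) = -355 + 1542*(-2896) = -355 - 4465632 = -4465987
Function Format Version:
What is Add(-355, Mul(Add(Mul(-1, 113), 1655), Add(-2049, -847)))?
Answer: -4465987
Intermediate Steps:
Add(-355, Mul(Add(Mul(-1, 113), 1655), Add(-2049, -847))) = Add(-355, Mul(Add(-113, 1655), -2896)) = Add(-355, Mul(1542, -2896)) = Add(-355, -4465632) = -4465987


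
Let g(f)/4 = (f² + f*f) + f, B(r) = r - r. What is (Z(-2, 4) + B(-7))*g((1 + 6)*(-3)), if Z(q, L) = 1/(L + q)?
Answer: 1722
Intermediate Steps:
B(r) = 0
g(f) = 4*f + 8*f² (g(f) = 4*((f² + f*f) + f) = 4*((f² + f²) + f) = 4*(2*f² + f) = 4*(f + 2*f²) = 4*f + 8*f²)
(Z(-2, 4) + B(-7))*g((1 + 6)*(-3)) = (1/(4 - 2) + 0)*(4*((1 + 6)*(-3))*(1 + 2*((1 + 6)*(-3)))) = (1/2 + 0)*(4*(7*(-3))*(1 + 2*(7*(-3)))) = (½ + 0)*(4*(-21)*(1 + 2*(-21))) = (4*(-21)*(1 - 42))/2 = (4*(-21)*(-41))/2 = (½)*3444 = 1722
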